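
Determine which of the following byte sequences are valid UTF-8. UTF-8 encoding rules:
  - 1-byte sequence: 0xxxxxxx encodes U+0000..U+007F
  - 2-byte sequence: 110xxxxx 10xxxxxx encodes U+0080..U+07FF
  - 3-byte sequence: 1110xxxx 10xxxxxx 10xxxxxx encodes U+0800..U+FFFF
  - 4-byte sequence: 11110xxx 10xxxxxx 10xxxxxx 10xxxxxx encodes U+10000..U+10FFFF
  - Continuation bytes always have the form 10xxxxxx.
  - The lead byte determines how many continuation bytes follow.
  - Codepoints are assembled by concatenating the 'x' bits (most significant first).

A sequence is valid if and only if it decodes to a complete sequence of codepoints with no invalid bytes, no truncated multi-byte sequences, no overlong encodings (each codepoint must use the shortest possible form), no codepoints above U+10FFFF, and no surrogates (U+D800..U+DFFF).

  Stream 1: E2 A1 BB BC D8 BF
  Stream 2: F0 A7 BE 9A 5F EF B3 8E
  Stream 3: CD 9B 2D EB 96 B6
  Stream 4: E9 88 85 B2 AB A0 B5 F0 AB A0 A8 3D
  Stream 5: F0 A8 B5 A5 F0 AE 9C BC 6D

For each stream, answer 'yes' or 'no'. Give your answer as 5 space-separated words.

Stream 1: error at byte offset 3. INVALID
Stream 2: decodes cleanly. VALID
Stream 3: decodes cleanly. VALID
Stream 4: error at byte offset 3. INVALID
Stream 5: decodes cleanly. VALID

Answer: no yes yes no yes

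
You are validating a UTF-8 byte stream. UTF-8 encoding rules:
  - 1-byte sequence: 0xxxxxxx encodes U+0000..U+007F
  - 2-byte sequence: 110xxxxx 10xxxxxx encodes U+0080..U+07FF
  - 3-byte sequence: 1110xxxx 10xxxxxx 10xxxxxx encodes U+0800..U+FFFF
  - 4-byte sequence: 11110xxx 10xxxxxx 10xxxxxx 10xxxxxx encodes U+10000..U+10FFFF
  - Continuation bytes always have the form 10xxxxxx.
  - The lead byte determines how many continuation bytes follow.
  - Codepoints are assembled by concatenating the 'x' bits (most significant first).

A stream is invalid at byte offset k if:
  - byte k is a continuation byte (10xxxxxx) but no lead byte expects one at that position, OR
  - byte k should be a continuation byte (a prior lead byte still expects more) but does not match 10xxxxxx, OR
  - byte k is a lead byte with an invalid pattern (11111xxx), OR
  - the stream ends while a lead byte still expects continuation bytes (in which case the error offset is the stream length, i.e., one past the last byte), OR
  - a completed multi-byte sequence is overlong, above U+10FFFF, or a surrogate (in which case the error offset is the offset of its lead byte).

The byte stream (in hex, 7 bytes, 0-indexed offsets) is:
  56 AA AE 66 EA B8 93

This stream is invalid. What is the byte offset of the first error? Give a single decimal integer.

Answer: 1

Derivation:
Byte[0]=56: 1-byte ASCII. cp=U+0056
Byte[1]=AA: INVALID lead byte (not 0xxx/110x/1110/11110)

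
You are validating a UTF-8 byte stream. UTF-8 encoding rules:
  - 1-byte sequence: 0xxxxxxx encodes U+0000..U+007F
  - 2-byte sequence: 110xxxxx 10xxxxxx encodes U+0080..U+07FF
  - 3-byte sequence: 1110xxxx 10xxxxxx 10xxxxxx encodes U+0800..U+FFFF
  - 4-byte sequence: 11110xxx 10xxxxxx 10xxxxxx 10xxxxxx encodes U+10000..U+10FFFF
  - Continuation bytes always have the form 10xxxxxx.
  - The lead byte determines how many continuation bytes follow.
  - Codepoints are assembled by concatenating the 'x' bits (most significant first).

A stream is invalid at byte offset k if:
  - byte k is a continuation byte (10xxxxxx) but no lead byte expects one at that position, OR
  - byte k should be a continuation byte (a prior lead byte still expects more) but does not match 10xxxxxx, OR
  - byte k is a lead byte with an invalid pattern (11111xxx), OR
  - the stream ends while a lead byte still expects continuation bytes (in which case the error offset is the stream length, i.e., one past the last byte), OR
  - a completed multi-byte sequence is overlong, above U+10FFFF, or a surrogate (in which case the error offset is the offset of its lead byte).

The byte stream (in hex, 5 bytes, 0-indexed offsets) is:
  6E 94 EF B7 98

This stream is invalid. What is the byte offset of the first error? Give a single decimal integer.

Byte[0]=6E: 1-byte ASCII. cp=U+006E
Byte[1]=94: INVALID lead byte (not 0xxx/110x/1110/11110)

Answer: 1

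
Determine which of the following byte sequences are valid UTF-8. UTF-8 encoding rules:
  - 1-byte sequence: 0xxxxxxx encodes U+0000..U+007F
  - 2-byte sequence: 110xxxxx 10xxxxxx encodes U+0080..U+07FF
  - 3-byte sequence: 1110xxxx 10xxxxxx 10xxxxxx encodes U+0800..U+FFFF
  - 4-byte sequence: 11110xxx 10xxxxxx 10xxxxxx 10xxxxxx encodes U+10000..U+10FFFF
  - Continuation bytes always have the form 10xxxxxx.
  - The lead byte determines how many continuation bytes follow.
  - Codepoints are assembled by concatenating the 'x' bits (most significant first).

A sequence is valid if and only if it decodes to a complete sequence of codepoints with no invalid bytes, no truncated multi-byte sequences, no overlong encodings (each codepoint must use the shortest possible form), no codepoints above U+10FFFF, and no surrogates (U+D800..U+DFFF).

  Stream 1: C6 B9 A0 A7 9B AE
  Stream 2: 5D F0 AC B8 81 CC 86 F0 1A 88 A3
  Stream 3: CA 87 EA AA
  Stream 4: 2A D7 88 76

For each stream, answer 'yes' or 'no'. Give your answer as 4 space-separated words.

Answer: no no no yes

Derivation:
Stream 1: error at byte offset 2. INVALID
Stream 2: error at byte offset 8. INVALID
Stream 3: error at byte offset 4. INVALID
Stream 4: decodes cleanly. VALID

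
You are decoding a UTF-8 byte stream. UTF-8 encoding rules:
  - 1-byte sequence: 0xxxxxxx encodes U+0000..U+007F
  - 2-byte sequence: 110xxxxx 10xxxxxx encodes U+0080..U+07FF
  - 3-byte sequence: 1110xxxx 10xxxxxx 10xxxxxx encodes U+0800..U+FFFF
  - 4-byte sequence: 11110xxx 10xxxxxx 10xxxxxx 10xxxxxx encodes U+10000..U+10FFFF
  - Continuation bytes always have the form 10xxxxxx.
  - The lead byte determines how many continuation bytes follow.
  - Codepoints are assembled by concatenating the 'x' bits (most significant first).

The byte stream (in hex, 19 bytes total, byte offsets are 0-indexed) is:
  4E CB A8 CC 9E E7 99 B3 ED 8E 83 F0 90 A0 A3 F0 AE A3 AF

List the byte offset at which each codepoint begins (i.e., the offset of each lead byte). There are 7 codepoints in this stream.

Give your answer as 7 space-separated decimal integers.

Byte[0]=4E: 1-byte ASCII. cp=U+004E
Byte[1]=CB: 2-byte lead, need 1 cont bytes. acc=0xB
Byte[2]=A8: continuation. acc=(acc<<6)|0x28=0x2E8
Completed: cp=U+02E8 (starts at byte 1)
Byte[3]=CC: 2-byte lead, need 1 cont bytes. acc=0xC
Byte[4]=9E: continuation. acc=(acc<<6)|0x1E=0x31E
Completed: cp=U+031E (starts at byte 3)
Byte[5]=E7: 3-byte lead, need 2 cont bytes. acc=0x7
Byte[6]=99: continuation. acc=(acc<<6)|0x19=0x1D9
Byte[7]=B3: continuation. acc=(acc<<6)|0x33=0x7673
Completed: cp=U+7673 (starts at byte 5)
Byte[8]=ED: 3-byte lead, need 2 cont bytes. acc=0xD
Byte[9]=8E: continuation. acc=(acc<<6)|0x0E=0x34E
Byte[10]=83: continuation. acc=(acc<<6)|0x03=0xD383
Completed: cp=U+D383 (starts at byte 8)
Byte[11]=F0: 4-byte lead, need 3 cont bytes. acc=0x0
Byte[12]=90: continuation. acc=(acc<<6)|0x10=0x10
Byte[13]=A0: continuation. acc=(acc<<6)|0x20=0x420
Byte[14]=A3: continuation. acc=(acc<<6)|0x23=0x10823
Completed: cp=U+10823 (starts at byte 11)
Byte[15]=F0: 4-byte lead, need 3 cont bytes. acc=0x0
Byte[16]=AE: continuation. acc=(acc<<6)|0x2E=0x2E
Byte[17]=A3: continuation. acc=(acc<<6)|0x23=0xBA3
Byte[18]=AF: continuation. acc=(acc<<6)|0x2F=0x2E8EF
Completed: cp=U+2E8EF (starts at byte 15)

Answer: 0 1 3 5 8 11 15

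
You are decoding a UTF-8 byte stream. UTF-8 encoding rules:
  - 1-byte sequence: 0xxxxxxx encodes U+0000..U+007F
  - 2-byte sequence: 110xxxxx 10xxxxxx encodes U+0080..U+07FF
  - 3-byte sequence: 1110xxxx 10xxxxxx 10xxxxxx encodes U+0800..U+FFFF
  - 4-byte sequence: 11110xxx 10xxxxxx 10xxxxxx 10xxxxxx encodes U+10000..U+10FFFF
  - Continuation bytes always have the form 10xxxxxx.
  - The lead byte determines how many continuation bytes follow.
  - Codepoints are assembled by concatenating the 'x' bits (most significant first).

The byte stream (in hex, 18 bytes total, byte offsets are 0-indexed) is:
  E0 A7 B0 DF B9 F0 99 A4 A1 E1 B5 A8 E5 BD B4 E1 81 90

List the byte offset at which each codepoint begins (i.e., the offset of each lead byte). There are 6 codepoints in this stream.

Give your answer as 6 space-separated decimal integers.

Byte[0]=E0: 3-byte lead, need 2 cont bytes. acc=0x0
Byte[1]=A7: continuation. acc=(acc<<6)|0x27=0x27
Byte[2]=B0: continuation. acc=(acc<<6)|0x30=0x9F0
Completed: cp=U+09F0 (starts at byte 0)
Byte[3]=DF: 2-byte lead, need 1 cont bytes. acc=0x1F
Byte[4]=B9: continuation. acc=(acc<<6)|0x39=0x7F9
Completed: cp=U+07F9 (starts at byte 3)
Byte[5]=F0: 4-byte lead, need 3 cont bytes. acc=0x0
Byte[6]=99: continuation. acc=(acc<<6)|0x19=0x19
Byte[7]=A4: continuation. acc=(acc<<6)|0x24=0x664
Byte[8]=A1: continuation. acc=(acc<<6)|0x21=0x19921
Completed: cp=U+19921 (starts at byte 5)
Byte[9]=E1: 3-byte lead, need 2 cont bytes. acc=0x1
Byte[10]=B5: continuation. acc=(acc<<6)|0x35=0x75
Byte[11]=A8: continuation. acc=(acc<<6)|0x28=0x1D68
Completed: cp=U+1D68 (starts at byte 9)
Byte[12]=E5: 3-byte lead, need 2 cont bytes. acc=0x5
Byte[13]=BD: continuation. acc=(acc<<6)|0x3D=0x17D
Byte[14]=B4: continuation. acc=(acc<<6)|0x34=0x5F74
Completed: cp=U+5F74 (starts at byte 12)
Byte[15]=E1: 3-byte lead, need 2 cont bytes. acc=0x1
Byte[16]=81: continuation. acc=(acc<<6)|0x01=0x41
Byte[17]=90: continuation. acc=(acc<<6)|0x10=0x1050
Completed: cp=U+1050 (starts at byte 15)

Answer: 0 3 5 9 12 15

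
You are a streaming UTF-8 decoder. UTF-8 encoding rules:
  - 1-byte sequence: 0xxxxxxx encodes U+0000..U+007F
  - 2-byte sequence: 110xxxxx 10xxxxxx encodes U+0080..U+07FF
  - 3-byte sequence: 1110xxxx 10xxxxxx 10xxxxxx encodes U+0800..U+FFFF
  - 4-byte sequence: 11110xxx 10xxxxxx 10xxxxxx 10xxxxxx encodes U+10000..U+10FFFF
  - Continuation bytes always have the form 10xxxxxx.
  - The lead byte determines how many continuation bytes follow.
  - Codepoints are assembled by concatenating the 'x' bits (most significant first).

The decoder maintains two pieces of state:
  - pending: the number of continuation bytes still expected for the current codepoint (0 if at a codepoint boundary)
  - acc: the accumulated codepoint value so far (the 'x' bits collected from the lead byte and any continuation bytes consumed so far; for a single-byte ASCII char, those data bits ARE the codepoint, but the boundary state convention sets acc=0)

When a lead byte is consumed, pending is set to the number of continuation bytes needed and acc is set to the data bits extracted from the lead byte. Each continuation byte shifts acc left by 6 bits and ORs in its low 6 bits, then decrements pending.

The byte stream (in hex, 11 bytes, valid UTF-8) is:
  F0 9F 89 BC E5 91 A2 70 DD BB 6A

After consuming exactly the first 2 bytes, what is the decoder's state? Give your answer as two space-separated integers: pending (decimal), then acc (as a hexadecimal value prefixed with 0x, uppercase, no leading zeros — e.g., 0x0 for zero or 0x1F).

Byte[0]=F0: 4-byte lead. pending=3, acc=0x0
Byte[1]=9F: continuation. acc=(acc<<6)|0x1F=0x1F, pending=2

Answer: 2 0x1F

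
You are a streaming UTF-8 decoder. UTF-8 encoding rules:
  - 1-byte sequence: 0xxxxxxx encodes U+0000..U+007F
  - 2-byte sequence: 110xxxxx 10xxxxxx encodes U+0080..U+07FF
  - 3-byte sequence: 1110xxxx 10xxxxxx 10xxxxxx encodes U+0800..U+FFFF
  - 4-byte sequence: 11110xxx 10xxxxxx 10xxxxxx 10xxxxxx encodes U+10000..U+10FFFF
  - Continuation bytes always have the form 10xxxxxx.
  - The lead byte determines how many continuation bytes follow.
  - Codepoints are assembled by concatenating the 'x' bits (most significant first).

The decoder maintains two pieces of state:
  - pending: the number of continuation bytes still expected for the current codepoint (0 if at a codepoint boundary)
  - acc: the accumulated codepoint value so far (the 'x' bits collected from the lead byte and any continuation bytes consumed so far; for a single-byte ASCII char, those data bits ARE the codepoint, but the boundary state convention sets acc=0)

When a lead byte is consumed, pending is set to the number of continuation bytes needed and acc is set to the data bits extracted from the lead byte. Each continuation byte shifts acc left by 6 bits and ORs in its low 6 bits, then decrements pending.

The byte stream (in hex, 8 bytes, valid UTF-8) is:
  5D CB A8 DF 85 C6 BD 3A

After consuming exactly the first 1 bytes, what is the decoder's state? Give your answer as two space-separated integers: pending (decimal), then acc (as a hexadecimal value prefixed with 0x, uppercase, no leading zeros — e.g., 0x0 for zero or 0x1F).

Answer: 0 0x0

Derivation:
Byte[0]=5D: 1-byte. pending=0, acc=0x0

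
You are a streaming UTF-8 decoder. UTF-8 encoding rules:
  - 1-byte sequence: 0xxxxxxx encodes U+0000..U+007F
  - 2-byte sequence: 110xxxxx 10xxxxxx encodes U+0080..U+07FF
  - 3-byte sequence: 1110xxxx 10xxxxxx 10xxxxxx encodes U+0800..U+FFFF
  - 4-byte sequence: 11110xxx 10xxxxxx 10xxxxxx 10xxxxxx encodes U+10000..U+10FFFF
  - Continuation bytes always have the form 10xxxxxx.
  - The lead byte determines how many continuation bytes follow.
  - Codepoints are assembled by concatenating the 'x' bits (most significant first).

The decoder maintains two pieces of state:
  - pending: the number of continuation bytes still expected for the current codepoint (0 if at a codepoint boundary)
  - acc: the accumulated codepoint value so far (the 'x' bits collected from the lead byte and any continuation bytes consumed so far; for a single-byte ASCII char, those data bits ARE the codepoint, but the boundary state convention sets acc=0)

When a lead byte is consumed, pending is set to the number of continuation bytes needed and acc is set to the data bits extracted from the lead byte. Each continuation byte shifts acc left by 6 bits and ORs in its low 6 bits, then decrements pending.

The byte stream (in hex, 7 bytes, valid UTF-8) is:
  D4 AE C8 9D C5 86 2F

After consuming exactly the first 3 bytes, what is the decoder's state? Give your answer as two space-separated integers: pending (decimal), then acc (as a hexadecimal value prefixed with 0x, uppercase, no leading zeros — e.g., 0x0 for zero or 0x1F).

Byte[0]=D4: 2-byte lead. pending=1, acc=0x14
Byte[1]=AE: continuation. acc=(acc<<6)|0x2E=0x52E, pending=0
Byte[2]=C8: 2-byte lead. pending=1, acc=0x8

Answer: 1 0x8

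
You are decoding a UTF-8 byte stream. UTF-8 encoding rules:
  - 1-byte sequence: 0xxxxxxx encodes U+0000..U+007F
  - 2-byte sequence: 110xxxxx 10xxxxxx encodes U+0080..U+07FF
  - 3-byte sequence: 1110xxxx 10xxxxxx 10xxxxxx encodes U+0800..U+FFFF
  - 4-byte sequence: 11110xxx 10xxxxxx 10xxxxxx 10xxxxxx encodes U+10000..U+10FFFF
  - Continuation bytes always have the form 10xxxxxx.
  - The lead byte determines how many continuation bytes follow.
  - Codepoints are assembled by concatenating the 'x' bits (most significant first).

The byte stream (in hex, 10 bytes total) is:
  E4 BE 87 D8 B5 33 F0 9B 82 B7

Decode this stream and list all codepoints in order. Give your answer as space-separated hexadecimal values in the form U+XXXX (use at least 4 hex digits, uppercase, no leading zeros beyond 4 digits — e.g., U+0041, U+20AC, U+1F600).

Answer: U+4F87 U+0635 U+0033 U+1B0B7

Derivation:
Byte[0]=E4: 3-byte lead, need 2 cont bytes. acc=0x4
Byte[1]=BE: continuation. acc=(acc<<6)|0x3E=0x13E
Byte[2]=87: continuation. acc=(acc<<6)|0x07=0x4F87
Completed: cp=U+4F87 (starts at byte 0)
Byte[3]=D8: 2-byte lead, need 1 cont bytes. acc=0x18
Byte[4]=B5: continuation. acc=(acc<<6)|0x35=0x635
Completed: cp=U+0635 (starts at byte 3)
Byte[5]=33: 1-byte ASCII. cp=U+0033
Byte[6]=F0: 4-byte lead, need 3 cont bytes. acc=0x0
Byte[7]=9B: continuation. acc=(acc<<6)|0x1B=0x1B
Byte[8]=82: continuation. acc=(acc<<6)|0x02=0x6C2
Byte[9]=B7: continuation. acc=(acc<<6)|0x37=0x1B0B7
Completed: cp=U+1B0B7 (starts at byte 6)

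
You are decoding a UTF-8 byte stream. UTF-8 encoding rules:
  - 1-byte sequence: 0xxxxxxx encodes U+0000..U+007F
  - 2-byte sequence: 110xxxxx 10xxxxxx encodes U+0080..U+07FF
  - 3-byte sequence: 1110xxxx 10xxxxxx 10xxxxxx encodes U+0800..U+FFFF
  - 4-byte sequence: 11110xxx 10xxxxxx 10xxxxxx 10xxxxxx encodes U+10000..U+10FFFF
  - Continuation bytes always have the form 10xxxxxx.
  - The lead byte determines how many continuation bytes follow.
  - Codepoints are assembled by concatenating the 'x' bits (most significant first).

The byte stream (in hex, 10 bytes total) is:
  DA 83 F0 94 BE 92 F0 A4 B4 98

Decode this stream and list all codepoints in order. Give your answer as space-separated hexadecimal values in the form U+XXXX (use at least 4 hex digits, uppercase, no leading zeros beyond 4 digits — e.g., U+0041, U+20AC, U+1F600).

Byte[0]=DA: 2-byte lead, need 1 cont bytes. acc=0x1A
Byte[1]=83: continuation. acc=(acc<<6)|0x03=0x683
Completed: cp=U+0683 (starts at byte 0)
Byte[2]=F0: 4-byte lead, need 3 cont bytes. acc=0x0
Byte[3]=94: continuation. acc=(acc<<6)|0x14=0x14
Byte[4]=BE: continuation. acc=(acc<<6)|0x3E=0x53E
Byte[5]=92: continuation. acc=(acc<<6)|0x12=0x14F92
Completed: cp=U+14F92 (starts at byte 2)
Byte[6]=F0: 4-byte lead, need 3 cont bytes. acc=0x0
Byte[7]=A4: continuation. acc=(acc<<6)|0x24=0x24
Byte[8]=B4: continuation. acc=(acc<<6)|0x34=0x934
Byte[9]=98: continuation. acc=(acc<<6)|0x18=0x24D18
Completed: cp=U+24D18 (starts at byte 6)

Answer: U+0683 U+14F92 U+24D18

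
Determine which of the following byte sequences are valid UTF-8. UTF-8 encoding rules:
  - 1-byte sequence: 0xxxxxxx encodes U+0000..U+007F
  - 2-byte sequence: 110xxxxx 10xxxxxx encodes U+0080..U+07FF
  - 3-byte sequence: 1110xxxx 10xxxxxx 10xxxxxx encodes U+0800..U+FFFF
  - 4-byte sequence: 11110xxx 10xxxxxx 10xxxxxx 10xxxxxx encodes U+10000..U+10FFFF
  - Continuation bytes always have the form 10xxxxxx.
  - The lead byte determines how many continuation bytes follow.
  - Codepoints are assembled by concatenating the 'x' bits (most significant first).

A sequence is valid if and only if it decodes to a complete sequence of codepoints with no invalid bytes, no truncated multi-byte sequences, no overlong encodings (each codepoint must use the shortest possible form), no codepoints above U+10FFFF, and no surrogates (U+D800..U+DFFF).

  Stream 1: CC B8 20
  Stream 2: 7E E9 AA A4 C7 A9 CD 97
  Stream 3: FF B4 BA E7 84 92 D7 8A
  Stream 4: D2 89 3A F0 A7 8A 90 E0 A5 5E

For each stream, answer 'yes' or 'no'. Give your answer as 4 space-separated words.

Answer: yes yes no no

Derivation:
Stream 1: decodes cleanly. VALID
Stream 2: decodes cleanly. VALID
Stream 3: error at byte offset 0. INVALID
Stream 4: error at byte offset 9. INVALID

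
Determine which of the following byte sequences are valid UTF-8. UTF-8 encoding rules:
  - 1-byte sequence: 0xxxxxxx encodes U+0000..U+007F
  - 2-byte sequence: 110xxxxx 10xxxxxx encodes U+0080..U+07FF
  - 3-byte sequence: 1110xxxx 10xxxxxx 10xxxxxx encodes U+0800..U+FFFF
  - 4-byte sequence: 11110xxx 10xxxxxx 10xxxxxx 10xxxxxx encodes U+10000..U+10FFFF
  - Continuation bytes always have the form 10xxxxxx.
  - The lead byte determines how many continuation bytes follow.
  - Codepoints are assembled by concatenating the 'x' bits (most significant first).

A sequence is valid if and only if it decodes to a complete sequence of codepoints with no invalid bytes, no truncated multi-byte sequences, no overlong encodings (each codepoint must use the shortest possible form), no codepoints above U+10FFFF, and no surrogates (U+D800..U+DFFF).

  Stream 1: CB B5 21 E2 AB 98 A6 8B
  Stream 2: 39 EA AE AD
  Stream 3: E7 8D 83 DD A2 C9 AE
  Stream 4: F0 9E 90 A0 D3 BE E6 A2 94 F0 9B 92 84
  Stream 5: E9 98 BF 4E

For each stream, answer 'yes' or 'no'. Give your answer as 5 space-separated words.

Answer: no yes yes yes yes

Derivation:
Stream 1: error at byte offset 6. INVALID
Stream 2: decodes cleanly. VALID
Stream 3: decodes cleanly. VALID
Stream 4: decodes cleanly. VALID
Stream 5: decodes cleanly. VALID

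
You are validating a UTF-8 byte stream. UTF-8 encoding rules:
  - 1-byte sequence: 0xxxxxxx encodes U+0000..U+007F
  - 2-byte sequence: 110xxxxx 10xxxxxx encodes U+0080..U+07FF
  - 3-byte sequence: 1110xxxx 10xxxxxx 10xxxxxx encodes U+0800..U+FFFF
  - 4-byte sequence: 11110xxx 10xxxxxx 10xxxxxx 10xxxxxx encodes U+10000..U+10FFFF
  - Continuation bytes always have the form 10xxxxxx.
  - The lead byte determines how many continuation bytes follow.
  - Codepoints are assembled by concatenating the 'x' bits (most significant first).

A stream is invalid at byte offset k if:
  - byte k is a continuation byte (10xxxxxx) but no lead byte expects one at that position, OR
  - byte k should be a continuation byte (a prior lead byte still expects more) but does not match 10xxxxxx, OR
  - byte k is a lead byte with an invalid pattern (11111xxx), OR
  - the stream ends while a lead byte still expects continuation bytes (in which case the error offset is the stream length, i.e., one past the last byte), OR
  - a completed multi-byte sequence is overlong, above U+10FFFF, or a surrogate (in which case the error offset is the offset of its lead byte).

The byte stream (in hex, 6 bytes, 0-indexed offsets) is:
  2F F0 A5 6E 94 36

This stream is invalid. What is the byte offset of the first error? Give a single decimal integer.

Answer: 3

Derivation:
Byte[0]=2F: 1-byte ASCII. cp=U+002F
Byte[1]=F0: 4-byte lead, need 3 cont bytes. acc=0x0
Byte[2]=A5: continuation. acc=(acc<<6)|0x25=0x25
Byte[3]=6E: expected 10xxxxxx continuation. INVALID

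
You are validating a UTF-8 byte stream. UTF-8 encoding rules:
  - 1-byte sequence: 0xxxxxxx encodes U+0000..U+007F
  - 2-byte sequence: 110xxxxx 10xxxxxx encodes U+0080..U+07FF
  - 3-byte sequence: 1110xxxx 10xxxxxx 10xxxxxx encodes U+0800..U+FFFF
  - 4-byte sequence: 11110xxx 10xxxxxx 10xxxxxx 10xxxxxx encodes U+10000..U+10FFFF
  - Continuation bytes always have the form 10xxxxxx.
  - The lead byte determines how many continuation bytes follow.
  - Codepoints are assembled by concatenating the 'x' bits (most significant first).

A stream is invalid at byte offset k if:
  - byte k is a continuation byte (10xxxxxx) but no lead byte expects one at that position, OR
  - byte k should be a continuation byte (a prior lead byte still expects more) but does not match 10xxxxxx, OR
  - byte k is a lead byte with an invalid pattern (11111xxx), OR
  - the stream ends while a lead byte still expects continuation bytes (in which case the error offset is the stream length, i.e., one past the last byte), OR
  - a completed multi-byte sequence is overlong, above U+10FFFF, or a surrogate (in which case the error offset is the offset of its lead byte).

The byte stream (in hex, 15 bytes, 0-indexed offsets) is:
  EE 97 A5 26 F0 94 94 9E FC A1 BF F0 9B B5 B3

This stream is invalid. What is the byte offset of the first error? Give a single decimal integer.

Byte[0]=EE: 3-byte lead, need 2 cont bytes. acc=0xE
Byte[1]=97: continuation. acc=(acc<<6)|0x17=0x397
Byte[2]=A5: continuation. acc=(acc<<6)|0x25=0xE5E5
Completed: cp=U+E5E5 (starts at byte 0)
Byte[3]=26: 1-byte ASCII. cp=U+0026
Byte[4]=F0: 4-byte lead, need 3 cont bytes. acc=0x0
Byte[5]=94: continuation. acc=(acc<<6)|0x14=0x14
Byte[6]=94: continuation. acc=(acc<<6)|0x14=0x514
Byte[7]=9E: continuation. acc=(acc<<6)|0x1E=0x1451E
Completed: cp=U+1451E (starts at byte 4)
Byte[8]=FC: INVALID lead byte (not 0xxx/110x/1110/11110)

Answer: 8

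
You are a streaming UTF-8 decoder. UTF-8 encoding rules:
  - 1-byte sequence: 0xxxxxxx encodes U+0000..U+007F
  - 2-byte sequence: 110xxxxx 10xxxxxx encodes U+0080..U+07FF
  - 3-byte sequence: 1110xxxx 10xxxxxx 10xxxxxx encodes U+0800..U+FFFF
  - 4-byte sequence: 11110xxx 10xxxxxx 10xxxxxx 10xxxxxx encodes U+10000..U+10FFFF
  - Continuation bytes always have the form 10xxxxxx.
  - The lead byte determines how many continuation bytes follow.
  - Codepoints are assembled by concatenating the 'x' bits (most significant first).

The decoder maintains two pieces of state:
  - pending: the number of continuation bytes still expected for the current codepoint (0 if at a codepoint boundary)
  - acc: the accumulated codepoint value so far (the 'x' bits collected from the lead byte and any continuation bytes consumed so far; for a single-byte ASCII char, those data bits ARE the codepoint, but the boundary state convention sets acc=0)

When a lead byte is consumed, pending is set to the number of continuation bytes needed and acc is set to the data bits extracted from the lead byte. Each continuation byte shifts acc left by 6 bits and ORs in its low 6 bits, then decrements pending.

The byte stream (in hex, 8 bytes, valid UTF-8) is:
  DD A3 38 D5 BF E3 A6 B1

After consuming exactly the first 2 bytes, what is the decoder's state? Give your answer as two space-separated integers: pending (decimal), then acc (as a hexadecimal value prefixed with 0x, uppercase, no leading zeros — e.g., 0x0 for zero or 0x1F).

Byte[0]=DD: 2-byte lead. pending=1, acc=0x1D
Byte[1]=A3: continuation. acc=(acc<<6)|0x23=0x763, pending=0

Answer: 0 0x763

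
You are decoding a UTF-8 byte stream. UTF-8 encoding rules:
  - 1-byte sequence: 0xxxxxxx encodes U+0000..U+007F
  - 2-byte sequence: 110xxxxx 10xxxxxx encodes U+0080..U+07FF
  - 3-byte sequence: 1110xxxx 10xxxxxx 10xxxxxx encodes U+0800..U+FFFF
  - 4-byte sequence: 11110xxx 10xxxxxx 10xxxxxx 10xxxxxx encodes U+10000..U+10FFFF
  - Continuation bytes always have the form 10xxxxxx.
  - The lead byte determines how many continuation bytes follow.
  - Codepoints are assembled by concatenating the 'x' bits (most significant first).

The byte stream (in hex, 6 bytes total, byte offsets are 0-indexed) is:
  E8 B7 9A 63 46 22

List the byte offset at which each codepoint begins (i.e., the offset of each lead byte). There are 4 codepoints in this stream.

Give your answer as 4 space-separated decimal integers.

Byte[0]=E8: 3-byte lead, need 2 cont bytes. acc=0x8
Byte[1]=B7: continuation. acc=(acc<<6)|0x37=0x237
Byte[2]=9A: continuation. acc=(acc<<6)|0x1A=0x8DDA
Completed: cp=U+8DDA (starts at byte 0)
Byte[3]=63: 1-byte ASCII. cp=U+0063
Byte[4]=46: 1-byte ASCII. cp=U+0046
Byte[5]=22: 1-byte ASCII. cp=U+0022

Answer: 0 3 4 5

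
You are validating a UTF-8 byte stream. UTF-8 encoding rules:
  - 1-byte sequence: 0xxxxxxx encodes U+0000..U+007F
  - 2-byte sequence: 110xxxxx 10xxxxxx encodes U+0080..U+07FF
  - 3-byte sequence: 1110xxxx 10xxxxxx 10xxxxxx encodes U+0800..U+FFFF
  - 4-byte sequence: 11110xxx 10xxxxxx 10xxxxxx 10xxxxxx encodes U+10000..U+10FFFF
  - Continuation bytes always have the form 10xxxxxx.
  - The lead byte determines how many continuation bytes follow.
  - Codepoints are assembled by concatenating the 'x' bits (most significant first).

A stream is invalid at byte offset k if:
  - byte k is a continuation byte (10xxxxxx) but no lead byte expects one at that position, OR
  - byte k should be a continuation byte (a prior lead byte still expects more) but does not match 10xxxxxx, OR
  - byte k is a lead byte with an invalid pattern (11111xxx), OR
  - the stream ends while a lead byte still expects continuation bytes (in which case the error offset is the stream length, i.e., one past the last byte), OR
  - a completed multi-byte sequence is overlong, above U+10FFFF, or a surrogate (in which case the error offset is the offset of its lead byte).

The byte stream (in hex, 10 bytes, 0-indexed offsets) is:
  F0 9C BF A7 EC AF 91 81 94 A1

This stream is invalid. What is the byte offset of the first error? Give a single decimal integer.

Byte[0]=F0: 4-byte lead, need 3 cont bytes. acc=0x0
Byte[1]=9C: continuation. acc=(acc<<6)|0x1C=0x1C
Byte[2]=BF: continuation. acc=(acc<<6)|0x3F=0x73F
Byte[3]=A7: continuation. acc=(acc<<6)|0x27=0x1CFE7
Completed: cp=U+1CFE7 (starts at byte 0)
Byte[4]=EC: 3-byte lead, need 2 cont bytes. acc=0xC
Byte[5]=AF: continuation. acc=(acc<<6)|0x2F=0x32F
Byte[6]=91: continuation. acc=(acc<<6)|0x11=0xCBD1
Completed: cp=U+CBD1 (starts at byte 4)
Byte[7]=81: INVALID lead byte (not 0xxx/110x/1110/11110)

Answer: 7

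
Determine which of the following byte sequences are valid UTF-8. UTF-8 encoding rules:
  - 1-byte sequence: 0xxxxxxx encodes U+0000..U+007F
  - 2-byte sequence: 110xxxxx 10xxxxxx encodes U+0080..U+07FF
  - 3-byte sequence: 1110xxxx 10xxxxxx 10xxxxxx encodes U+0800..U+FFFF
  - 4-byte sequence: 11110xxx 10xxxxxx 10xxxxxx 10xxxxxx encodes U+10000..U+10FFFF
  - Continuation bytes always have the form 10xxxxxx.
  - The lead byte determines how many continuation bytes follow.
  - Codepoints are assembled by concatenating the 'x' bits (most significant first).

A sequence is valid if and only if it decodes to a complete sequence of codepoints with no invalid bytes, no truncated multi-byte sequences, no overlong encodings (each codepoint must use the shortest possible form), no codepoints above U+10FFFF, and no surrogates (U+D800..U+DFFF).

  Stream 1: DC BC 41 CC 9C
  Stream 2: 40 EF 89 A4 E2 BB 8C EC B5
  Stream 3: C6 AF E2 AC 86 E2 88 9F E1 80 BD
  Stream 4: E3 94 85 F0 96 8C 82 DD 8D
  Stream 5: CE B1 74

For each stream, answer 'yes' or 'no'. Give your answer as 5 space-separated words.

Answer: yes no yes yes yes

Derivation:
Stream 1: decodes cleanly. VALID
Stream 2: error at byte offset 9. INVALID
Stream 3: decodes cleanly. VALID
Stream 4: decodes cleanly. VALID
Stream 5: decodes cleanly. VALID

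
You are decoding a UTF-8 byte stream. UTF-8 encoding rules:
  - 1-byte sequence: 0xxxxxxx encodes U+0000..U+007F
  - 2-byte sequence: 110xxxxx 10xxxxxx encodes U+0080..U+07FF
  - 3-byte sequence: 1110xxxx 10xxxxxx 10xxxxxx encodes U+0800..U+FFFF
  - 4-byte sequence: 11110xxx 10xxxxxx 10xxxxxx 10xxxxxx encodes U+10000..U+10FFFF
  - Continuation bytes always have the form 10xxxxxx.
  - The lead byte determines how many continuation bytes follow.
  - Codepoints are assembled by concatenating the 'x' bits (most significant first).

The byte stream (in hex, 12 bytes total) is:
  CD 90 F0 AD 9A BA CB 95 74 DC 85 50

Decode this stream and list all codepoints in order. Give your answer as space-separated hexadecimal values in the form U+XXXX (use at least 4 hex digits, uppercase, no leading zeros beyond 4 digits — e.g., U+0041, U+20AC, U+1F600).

Byte[0]=CD: 2-byte lead, need 1 cont bytes. acc=0xD
Byte[1]=90: continuation. acc=(acc<<6)|0x10=0x350
Completed: cp=U+0350 (starts at byte 0)
Byte[2]=F0: 4-byte lead, need 3 cont bytes. acc=0x0
Byte[3]=AD: continuation. acc=(acc<<6)|0x2D=0x2D
Byte[4]=9A: continuation. acc=(acc<<6)|0x1A=0xB5A
Byte[5]=BA: continuation. acc=(acc<<6)|0x3A=0x2D6BA
Completed: cp=U+2D6BA (starts at byte 2)
Byte[6]=CB: 2-byte lead, need 1 cont bytes. acc=0xB
Byte[7]=95: continuation. acc=(acc<<6)|0x15=0x2D5
Completed: cp=U+02D5 (starts at byte 6)
Byte[8]=74: 1-byte ASCII. cp=U+0074
Byte[9]=DC: 2-byte lead, need 1 cont bytes. acc=0x1C
Byte[10]=85: continuation. acc=(acc<<6)|0x05=0x705
Completed: cp=U+0705 (starts at byte 9)
Byte[11]=50: 1-byte ASCII. cp=U+0050

Answer: U+0350 U+2D6BA U+02D5 U+0074 U+0705 U+0050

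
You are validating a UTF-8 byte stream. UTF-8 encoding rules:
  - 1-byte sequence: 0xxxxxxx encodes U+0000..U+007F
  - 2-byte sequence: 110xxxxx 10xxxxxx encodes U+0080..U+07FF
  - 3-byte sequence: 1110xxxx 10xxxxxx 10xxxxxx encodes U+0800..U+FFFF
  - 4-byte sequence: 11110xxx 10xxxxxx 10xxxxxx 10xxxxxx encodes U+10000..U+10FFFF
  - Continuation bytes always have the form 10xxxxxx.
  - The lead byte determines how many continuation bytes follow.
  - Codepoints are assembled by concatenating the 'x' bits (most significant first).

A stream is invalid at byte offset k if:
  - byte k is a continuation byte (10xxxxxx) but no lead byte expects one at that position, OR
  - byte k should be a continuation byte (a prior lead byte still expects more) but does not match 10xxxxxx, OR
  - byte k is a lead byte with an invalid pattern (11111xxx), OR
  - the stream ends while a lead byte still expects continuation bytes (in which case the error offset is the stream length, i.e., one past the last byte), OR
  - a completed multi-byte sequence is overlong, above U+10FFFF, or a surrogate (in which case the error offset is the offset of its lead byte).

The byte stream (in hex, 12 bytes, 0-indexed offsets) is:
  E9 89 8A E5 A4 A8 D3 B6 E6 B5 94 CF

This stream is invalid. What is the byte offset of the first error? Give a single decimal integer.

Byte[0]=E9: 3-byte lead, need 2 cont bytes. acc=0x9
Byte[1]=89: continuation. acc=(acc<<6)|0x09=0x249
Byte[2]=8A: continuation. acc=(acc<<6)|0x0A=0x924A
Completed: cp=U+924A (starts at byte 0)
Byte[3]=E5: 3-byte lead, need 2 cont bytes. acc=0x5
Byte[4]=A4: continuation. acc=(acc<<6)|0x24=0x164
Byte[5]=A8: continuation. acc=(acc<<6)|0x28=0x5928
Completed: cp=U+5928 (starts at byte 3)
Byte[6]=D3: 2-byte lead, need 1 cont bytes. acc=0x13
Byte[7]=B6: continuation. acc=(acc<<6)|0x36=0x4F6
Completed: cp=U+04F6 (starts at byte 6)
Byte[8]=E6: 3-byte lead, need 2 cont bytes. acc=0x6
Byte[9]=B5: continuation. acc=(acc<<6)|0x35=0x1B5
Byte[10]=94: continuation. acc=(acc<<6)|0x14=0x6D54
Completed: cp=U+6D54 (starts at byte 8)
Byte[11]=CF: 2-byte lead, need 1 cont bytes. acc=0xF
Byte[12]: stream ended, expected continuation. INVALID

Answer: 12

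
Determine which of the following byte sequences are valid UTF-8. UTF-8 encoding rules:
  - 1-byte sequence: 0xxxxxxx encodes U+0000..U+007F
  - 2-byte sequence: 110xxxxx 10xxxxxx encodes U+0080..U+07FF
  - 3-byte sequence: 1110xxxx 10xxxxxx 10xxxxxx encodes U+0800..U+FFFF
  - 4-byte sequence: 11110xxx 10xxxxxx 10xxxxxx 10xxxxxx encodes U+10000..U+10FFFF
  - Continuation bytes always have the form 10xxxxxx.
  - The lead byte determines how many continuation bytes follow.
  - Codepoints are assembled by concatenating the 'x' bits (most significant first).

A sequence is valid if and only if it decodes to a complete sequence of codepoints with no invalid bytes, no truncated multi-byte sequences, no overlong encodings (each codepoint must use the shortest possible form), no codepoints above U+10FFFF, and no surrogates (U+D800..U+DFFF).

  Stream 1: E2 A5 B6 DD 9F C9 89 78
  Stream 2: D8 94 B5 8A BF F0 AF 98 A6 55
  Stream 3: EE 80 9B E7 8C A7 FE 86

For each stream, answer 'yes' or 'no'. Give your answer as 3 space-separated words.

Answer: yes no no

Derivation:
Stream 1: decodes cleanly. VALID
Stream 2: error at byte offset 2. INVALID
Stream 3: error at byte offset 6. INVALID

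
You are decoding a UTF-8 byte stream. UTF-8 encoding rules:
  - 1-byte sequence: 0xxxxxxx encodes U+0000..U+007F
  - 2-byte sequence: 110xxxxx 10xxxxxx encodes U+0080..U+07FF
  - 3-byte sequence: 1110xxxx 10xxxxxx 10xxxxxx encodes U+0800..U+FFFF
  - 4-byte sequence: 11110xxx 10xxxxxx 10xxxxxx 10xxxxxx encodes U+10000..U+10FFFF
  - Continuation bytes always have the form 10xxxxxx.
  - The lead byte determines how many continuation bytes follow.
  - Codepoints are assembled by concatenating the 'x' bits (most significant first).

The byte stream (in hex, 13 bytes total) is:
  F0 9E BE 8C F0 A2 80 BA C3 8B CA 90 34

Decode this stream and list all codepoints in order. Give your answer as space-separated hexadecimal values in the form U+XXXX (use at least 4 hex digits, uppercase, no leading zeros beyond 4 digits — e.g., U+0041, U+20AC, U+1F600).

Answer: U+1EF8C U+2203A U+00CB U+0290 U+0034

Derivation:
Byte[0]=F0: 4-byte lead, need 3 cont bytes. acc=0x0
Byte[1]=9E: continuation. acc=(acc<<6)|0x1E=0x1E
Byte[2]=BE: continuation. acc=(acc<<6)|0x3E=0x7BE
Byte[3]=8C: continuation. acc=(acc<<6)|0x0C=0x1EF8C
Completed: cp=U+1EF8C (starts at byte 0)
Byte[4]=F0: 4-byte lead, need 3 cont bytes. acc=0x0
Byte[5]=A2: continuation. acc=(acc<<6)|0x22=0x22
Byte[6]=80: continuation. acc=(acc<<6)|0x00=0x880
Byte[7]=BA: continuation. acc=(acc<<6)|0x3A=0x2203A
Completed: cp=U+2203A (starts at byte 4)
Byte[8]=C3: 2-byte lead, need 1 cont bytes. acc=0x3
Byte[9]=8B: continuation. acc=(acc<<6)|0x0B=0xCB
Completed: cp=U+00CB (starts at byte 8)
Byte[10]=CA: 2-byte lead, need 1 cont bytes. acc=0xA
Byte[11]=90: continuation. acc=(acc<<6)|0x10=0x290
Completed: cp=U+0290 (starts at byte 10)
Byte[12]=34: 1-byte ASCII. cp=U+0034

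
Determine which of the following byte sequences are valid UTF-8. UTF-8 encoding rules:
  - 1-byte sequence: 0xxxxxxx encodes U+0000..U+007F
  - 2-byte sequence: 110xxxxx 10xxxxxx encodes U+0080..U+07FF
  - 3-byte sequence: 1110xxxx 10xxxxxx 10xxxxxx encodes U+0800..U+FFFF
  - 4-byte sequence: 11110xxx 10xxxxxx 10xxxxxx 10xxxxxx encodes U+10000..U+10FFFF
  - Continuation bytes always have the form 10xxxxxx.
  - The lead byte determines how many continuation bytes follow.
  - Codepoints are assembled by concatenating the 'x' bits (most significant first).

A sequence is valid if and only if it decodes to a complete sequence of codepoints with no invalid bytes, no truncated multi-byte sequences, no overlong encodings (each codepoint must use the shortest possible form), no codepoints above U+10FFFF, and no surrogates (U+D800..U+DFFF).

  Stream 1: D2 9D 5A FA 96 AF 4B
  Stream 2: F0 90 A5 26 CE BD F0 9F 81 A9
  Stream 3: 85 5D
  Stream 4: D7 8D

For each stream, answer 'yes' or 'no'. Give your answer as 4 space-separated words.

Stream 1: error at byte offset 3. INVALID
Stream 2: error at byte offset 3. INVALID
Stream 3: error at byte offset 0. INVALID
Stream 4: decodes cleanly. VALID

Answer: no no no yes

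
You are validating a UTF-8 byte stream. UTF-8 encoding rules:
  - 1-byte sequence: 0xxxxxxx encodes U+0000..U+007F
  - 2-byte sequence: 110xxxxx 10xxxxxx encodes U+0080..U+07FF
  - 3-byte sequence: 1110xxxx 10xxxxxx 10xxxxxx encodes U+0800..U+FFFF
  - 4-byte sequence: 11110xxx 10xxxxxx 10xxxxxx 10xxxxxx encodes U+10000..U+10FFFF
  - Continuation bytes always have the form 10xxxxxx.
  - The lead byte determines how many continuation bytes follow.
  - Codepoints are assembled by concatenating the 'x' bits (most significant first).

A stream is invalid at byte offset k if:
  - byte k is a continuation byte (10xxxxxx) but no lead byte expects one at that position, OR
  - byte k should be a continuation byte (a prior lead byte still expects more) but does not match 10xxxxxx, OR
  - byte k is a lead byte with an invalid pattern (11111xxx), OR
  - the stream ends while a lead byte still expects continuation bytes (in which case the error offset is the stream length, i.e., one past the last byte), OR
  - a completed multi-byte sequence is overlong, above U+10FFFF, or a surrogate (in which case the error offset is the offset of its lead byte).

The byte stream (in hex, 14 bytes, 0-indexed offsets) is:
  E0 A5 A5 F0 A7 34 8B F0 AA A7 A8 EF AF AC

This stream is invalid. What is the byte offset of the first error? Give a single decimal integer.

Answer: 5

Derivation:
Byte[0]=E0: 3-byte lead, need 2 cont bytes. acc=0x0
Byte[1]=A5: continuation. acc=(acc<<6)|0x25=0x25
Byte[2]=A5: continuation. acc=(acc<<6)|0x25=0x965
Completed: cp=U+0965 (starts at byte 0)
Byte[3]=F0: 4-byte lead, need 3 cont bytes. acc=0x0
Byte[4]=A7: continuation. acc=(acc<<6)|0x27=0x27
Byte[5]=34: expected 10xxxxxx continuation. INVALID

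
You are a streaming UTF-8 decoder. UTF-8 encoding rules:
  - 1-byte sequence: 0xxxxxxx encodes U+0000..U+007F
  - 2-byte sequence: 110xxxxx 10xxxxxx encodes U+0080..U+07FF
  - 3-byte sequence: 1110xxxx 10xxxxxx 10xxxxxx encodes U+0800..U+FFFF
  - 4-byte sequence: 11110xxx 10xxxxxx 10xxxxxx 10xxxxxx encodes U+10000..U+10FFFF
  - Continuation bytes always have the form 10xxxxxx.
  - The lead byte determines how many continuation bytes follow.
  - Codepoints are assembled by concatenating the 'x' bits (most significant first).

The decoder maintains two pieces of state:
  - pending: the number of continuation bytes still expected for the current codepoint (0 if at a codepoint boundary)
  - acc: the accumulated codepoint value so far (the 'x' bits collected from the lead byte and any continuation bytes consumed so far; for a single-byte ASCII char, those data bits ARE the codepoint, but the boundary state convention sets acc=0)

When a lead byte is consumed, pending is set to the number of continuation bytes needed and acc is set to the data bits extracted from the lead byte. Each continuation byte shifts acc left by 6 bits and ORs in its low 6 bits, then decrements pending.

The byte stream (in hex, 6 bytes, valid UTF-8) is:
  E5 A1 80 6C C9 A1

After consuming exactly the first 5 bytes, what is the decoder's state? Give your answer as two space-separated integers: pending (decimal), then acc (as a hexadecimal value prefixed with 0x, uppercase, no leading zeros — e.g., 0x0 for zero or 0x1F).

Answer: 1 0x9

Derivation:
Byte[0]=E5: 3-byte lead. pending=2, acc=0x5
Byte[1]=A1: continuation. acc=(acc<<6)|0x21=0x161, pending=1
Byte[2]=80: continuation. acc=(acc<<6)|0x00=0x5840, pending=0
Byte[3]=6C: 1-byte. pending=0, acc=0x0
Byte[4]=C9: 2-byte lead. pending=1, acc=0x9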